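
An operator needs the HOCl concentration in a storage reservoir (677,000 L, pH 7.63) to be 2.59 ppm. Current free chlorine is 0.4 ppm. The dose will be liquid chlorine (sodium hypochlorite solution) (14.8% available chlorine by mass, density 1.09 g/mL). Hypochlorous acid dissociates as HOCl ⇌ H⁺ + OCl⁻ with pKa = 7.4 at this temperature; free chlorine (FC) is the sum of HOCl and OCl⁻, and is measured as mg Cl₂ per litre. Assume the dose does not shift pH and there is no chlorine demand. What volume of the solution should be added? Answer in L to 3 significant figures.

[OCl⁻]/[HOCl] = 10^(pH − pKa) = 10^(7.63 − 7.4) = 1.698; fraction as HOCl = 1/(1 + 1.698) = 0.3706.
Free chlorine required for 2.59 ppm HOCl: 2.59 / 0.3706 = 6.988 ppm.
FC to add: 6.988 − 0.4 = 6.588 mg/L as Cl₂.
Cl₂ equivalent: 6.588 mg/L × 677,000 L = 4460 g.
Product at 14.8% available Cl: 4460 / 0.148 = 30,140 g.
Volume: 30,140 g ÷ 1.09 g/mL = 27,650 mL.

27.6 L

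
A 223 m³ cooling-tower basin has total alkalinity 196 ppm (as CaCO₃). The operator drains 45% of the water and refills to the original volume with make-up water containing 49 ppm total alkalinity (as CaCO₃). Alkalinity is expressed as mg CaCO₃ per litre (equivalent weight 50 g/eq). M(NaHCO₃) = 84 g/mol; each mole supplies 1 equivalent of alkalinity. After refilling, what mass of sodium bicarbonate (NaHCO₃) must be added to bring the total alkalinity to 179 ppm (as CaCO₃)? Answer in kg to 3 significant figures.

Volume: 223 m³ = 223,000 L.
After draining 45% and refilling: 196 × 0.55 + 49 × 0.45 = 129.85 ppm.
Deficit to target: 179 − 129.85 = 49.15 mg/L.
As CaCO₃: 49.15 mg/L × 223,000 L = 10,960 g; ÷ 50 g/eq ÷ 1 = 219.2 mol NaHCO₃.
Mass: 219.2 × 84 = 18,410 g.

18.4 kg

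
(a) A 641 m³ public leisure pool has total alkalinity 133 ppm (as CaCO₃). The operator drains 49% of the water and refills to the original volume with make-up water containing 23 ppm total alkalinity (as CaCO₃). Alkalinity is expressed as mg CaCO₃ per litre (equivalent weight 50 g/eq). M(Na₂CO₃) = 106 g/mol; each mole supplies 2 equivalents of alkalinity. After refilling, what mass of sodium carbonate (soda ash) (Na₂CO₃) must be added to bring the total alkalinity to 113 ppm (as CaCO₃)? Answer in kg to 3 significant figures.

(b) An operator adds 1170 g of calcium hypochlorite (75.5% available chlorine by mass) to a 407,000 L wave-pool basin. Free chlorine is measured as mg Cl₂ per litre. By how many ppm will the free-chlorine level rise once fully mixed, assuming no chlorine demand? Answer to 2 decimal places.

(a) Volume: 641 m³ = 641,000 L.
(a) After draining 49% and refilling: 133 × 0.51 + 23 × 0.49 = 79.1 ppm.
(a) Deficit to target: 113 − 79.1 = 33.9 mg/L.
(a) As CaCO₃: 33.9 mg/L × 641,000 L = 21,730 g; ÷ 50 g/eq ÷ 2 = 217.3 mol Na₂CO₃.
(a) Mass: 217.3 × 106 = 23,030 g.

(b) Available chlorine delivered: 1170 g × 0.755 = 883.4 g as Cl₂.
(b) Concentration rise: 883.4 g / 407,000 L = 2.17 mg/L = 2.17 ppm.

(a) 23.0 kg; (b) 2.17 ppm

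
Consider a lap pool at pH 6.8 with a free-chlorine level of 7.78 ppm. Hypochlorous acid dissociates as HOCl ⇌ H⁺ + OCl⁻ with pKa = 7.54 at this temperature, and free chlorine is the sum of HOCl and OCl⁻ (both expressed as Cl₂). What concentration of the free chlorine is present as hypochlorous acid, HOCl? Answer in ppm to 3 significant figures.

[OCl⁻]/[HOCl] = 10^(pH − pKa) = 10^(6.8 − 7.54) = 10^-0.74 = 0.182.
Fraction as HOCl = 1 / (1 + 0.182) = 0.846.
HOCl = 0.846 × 7.78 ppm = 6.582 ppm.

6.58 ppm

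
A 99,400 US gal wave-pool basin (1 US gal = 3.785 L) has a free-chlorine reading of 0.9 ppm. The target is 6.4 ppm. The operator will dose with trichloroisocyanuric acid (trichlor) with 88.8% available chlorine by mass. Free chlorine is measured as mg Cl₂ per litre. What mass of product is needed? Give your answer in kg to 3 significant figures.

Volume: 99,400 US gal × 3.785 L/gal = 376,229 L.
Chlorine deficit: 6.4 − 0.9 = 5.5 ppm = 5.5 mg/L as Cl₂.
Cl₂ equivalent needed: 5.5 mg/L × 376,229 L = 2,069,000 mg = 2069 g.
Product at 88.8% available chlorine: 2069 / 0.888 = 2330 g.

2.33 kg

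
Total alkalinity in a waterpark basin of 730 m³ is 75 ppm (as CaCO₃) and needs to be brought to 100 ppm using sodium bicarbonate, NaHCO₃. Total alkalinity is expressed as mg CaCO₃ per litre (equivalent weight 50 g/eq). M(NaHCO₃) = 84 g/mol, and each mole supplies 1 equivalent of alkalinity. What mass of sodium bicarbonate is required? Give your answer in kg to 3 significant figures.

30.7 kg

Volume: 730 m³ = 730,000 L.
Alkalinity to add: (100 − 75) = 25 mg/L as CaCO₃ × 730,000 L = 18,250 g as CaCO₃.
Equivalents: 18,250 g ÷ 50 g/eq = 365 eq.
NaHCO₃ supplies 1 eq per mole → 365 mol.
Mass: 365 mol × 84 g/mol = 30,660 g.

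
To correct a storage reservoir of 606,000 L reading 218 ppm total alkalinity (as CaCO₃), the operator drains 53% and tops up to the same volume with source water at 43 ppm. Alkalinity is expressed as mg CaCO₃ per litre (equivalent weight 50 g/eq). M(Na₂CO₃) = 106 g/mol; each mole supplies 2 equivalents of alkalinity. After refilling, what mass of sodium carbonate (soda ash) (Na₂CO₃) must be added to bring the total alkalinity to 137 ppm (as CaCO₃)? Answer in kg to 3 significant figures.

After draining 53% and refilling: 218 × 0.47 + 43 × 0.53 = 125.25 ppm.
Deficit to target: 137 − 125.25 = 11.75 mg/L.
As CaCO₃: 11.75 mg/L × 606,000 L = 7120 g; ÷ 50 g/eq ÷ 2 = 71.2 mol Na₂CO₃.
Mass: 71.2 × 106 = 7548 g.

7.55 kg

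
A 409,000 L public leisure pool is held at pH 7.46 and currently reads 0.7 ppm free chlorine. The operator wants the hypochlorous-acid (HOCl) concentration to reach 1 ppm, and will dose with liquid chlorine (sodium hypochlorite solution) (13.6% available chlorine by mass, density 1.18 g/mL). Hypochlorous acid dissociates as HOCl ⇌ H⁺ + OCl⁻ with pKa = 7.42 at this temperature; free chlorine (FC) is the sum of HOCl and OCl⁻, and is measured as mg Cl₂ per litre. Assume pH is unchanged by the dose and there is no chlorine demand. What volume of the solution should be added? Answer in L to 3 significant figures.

[OCl⁻]/[HOCl] = 10^(pH − pKa) = 10^(7.46 − 7.42) = 1.096; fraction as HOCl = 1/(1 + 1.096) = 0.477.
Free chlorine required for 1 ppm HOCl: 1 / 0.477 = 2.096 ppm.
FC to add: 2.096 − 0.7 = 1.396 mg/L as Cl₂.
Cl₂ equivalent: 1.396 mg/L × 409,000 L = 571.2 g.
Product at 13.6% available Cl: 571.2 / 0.136 = 4200 g.
Volume: 4200 g ÷ 1.18 g/mL = 3559 mL.

3.56 L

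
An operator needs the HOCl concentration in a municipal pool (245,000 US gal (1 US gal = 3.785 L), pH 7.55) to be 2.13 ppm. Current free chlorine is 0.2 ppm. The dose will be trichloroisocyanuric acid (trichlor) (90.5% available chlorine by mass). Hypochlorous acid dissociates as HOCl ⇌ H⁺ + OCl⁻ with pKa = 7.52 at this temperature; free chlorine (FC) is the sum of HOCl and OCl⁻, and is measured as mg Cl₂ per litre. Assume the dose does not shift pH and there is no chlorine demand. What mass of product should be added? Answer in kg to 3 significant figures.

Volume: 245,000 US gal × 3.785 L/gal = 927,325 L.
[OCl⁻]/[HOCl] = 10^(pH − pKa) = 10^(7.55 − 7.52) = 1.072; fraction as HOCl = 1/(1 + 1.072) = 0.4827.
Free chlorine required for 2.13 ppm HOCl: 2.13 / 0.4827 = 4.412 ppm.
FC to add: 4.412 − 0.2 = 4.212 mg/L as Cl₂.
Cl₂ equivalent: 4.212 mg/L × 927,325 L = 3906 g.
Product at 90.5% available Cl: 3906 / 0.905 = 4316 g.

4.32 kg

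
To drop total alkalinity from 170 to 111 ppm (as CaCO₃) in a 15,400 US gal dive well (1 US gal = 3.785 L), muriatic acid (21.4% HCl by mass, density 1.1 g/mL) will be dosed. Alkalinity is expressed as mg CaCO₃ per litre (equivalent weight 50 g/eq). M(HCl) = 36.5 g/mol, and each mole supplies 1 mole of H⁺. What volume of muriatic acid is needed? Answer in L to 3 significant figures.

Volume: 15,400 US gal × 3.785 L/gal = 58,289 L.
Alkalinity to neutralize: (170 − 111) = 59 mg/L as CaCO₃ × 58,289 L = 3439 g as CaCO₃.
Equivalents of H⁺ required: 3439 ÷ 50 g/eq = 68.78 eq = 68.78 mol HCl.
Mass of HCl: 68.78 × 36.5 = 2511 g.
Mass of 21.4% solution: 2511 / 0.214 = 11,730 g.
Volume: 11,730 g ÷ 1.1 g/mL = 10,660 mL.

10.7 L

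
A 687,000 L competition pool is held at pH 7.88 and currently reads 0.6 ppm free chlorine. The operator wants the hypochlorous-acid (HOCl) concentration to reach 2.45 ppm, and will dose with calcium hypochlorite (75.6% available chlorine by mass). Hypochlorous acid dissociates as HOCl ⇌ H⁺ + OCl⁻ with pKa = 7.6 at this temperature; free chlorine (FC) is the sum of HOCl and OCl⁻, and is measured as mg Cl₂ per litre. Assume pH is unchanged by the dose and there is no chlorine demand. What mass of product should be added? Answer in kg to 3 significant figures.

[OCl⁻]/[HOCl] = 10^(pH − pKa) = 10^(7.88 − 7.6) = 1.905; fraction as HOCl = 1/(1 + 1.905) = 0.3442.
Free chlorine required for 2.45 ppm HOCl: 2.45 / 0.3442 = 7.118 ppm.
FC to add: 7.118 − 0.6 = 6.518 mg/L as Cl₂.
Cl₂ equivalent: 6.518 mg/L × 687,000 L = 4478 g.
Product at 75.6% available Cl: 4478 / 0.756 = 5923 g.

5.92 kg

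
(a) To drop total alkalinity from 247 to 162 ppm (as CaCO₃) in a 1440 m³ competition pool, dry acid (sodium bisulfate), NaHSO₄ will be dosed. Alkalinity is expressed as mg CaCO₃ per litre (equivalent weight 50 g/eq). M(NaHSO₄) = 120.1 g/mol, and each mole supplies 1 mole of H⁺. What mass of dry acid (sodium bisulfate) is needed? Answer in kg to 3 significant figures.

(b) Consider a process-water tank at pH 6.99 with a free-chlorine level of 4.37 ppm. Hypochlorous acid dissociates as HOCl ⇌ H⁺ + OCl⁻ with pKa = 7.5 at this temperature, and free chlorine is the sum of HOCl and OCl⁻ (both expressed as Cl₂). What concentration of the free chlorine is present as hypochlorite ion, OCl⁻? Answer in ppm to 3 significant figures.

(a) Volume: 1440 m³ = 1,440,000 L.
(a) Alkalinity to neutralize: (247 − 162) = 85 mg/L as CaCO₃ × 1,440,000 L = 122,400 g as CaCO₃.
(a) Equivalents of H⁺ required: 122,400 ÷ 50 g/eq = 2448 eq = 2448 mol NaHSO₄.
(a) Mass of NaHSO₄: 2448 × 120.1 = 294,000 g.

(b) [OCl⁻]/[HOCl] = 10^(pH − pKa) = 10^(6.99 − 7.5) = 10^-0.51 = 0.309.
(b) Fraction as HOCl = 1 / (1 + 0.309) = 0.7639.
(b) OCl⁻ = (1 − 0.7639) × 4.37 ppm = 1.032 ppm.

(a) 294 kg; (b) 1.03 ppm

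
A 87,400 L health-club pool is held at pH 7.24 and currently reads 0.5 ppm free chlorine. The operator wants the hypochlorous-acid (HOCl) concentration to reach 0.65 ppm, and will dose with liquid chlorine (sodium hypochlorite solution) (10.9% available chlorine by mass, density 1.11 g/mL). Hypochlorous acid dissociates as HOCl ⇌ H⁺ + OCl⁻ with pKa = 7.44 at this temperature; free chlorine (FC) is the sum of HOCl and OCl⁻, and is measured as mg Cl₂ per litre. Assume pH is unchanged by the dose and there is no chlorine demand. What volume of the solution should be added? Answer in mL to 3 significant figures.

[OCl⁻]/[HOCl] = 10^(pH − pKa) = 10^(7.24 − 7.44) = 0.631; fraction as HOCl = 1/(1 + 0.631) = 0.6131.
Free chlorine required for 0.65 ppm HOCl: 0.65 / 0.6131 = 1.06 ppm.
FC to add: 1.06 − 0.5 = 0.5601 mg/L as Cl₂.
Cl₂ equivalent: 0.5601 mg/L × 87,400 L = 48.95 g.
Product at 10.9% available Cl: 48.95 / 0.109 = 449.1 g.
Volume: 449.1 g ÷ 1.11 g/mL = 404.6 mL.

405 mL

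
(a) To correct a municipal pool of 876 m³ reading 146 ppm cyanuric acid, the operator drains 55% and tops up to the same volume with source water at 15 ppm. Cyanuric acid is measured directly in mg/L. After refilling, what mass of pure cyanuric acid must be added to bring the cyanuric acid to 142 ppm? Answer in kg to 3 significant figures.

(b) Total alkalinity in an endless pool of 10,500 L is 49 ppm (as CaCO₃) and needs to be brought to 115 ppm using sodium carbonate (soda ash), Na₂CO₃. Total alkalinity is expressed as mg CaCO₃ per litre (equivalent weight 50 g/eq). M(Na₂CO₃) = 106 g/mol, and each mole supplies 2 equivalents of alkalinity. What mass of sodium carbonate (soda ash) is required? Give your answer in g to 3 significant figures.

(a) 59.6 kg; (b) 735 g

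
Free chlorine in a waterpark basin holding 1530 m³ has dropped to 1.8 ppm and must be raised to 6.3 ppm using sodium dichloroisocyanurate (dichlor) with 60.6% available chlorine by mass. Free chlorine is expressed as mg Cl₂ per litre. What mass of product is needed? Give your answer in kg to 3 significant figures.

Volume: 1530 m³ = 1,530,000 L.
Chlorine deficit: 6.3 − 1.8 = 4.5 ppm = 4.5 mg/L as Cl₂.
Cl₂ equivalent needed: 4.5 mg/L × 1,530,000 L = 6,885,000 mg = 6885 g.
Product at 60.6% available chlorine: 6885 / 0.606 = 11,360 g.

11.4 kg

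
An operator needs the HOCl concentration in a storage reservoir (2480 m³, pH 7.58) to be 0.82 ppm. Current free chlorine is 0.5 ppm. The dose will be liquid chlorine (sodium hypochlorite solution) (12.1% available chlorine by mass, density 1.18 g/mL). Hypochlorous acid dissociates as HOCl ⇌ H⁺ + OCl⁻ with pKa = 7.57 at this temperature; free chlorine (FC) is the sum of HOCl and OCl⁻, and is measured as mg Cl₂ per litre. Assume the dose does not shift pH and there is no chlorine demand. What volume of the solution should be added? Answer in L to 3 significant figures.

20.1 L

Volume: 2480 m³ = 2,480,000 L.
[OCl⁻]/[HOCl] = 10^(pH − pKa) = 10^(7.58 − 7.57) = 1.023; fraction as HOCl = 1/(1 + 1.023) = 0.4942.
Free chlorine required for 0.82 ppm HOCl: 0.82 / 0.4942 = 1.659 ppm.
FC to add: 1.659 − 0.5 = 1.159 mg/L as Cl₂.
Cl₂ equivalent: 1.159 mg/L × 2,480,000 L = 2875 g.
Product at 12.1% available Cl: 2875 / 0.121 = 23,760 g.
Volume: 23,760 g ÷ 1.18 g/mL = 20,130 mL.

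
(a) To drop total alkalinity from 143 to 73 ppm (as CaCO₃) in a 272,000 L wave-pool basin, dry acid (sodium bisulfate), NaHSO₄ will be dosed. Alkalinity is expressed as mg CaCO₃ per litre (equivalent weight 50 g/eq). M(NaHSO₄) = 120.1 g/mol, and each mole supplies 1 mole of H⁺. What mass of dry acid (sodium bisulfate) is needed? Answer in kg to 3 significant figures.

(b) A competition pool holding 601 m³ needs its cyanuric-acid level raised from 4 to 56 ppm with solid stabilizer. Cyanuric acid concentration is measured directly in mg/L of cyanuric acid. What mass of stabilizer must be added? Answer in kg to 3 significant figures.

(a) 45.7 kg; (b) 31.3 kg

(a) Alkalinity to neutralize: (143 − 73) = 70 mg/L as CaCO₃ × 272,000 L = 19,040 g as CaCO₃.
(a) Equivalents of H⁺ required: 19,040 ÷ 50 g/eq = 380.8 eq = 380.8 mol NaHSO₄.
(a) Mass of NaHSO₄: 380.8 × 120.1 = 45,730 g.

(b) Volume: 601 m³ = 601,000 L.
(b) CYA to add: (56 − 4) = 52 mg/L × 601,000 L = 31,250 g cyanuric acid.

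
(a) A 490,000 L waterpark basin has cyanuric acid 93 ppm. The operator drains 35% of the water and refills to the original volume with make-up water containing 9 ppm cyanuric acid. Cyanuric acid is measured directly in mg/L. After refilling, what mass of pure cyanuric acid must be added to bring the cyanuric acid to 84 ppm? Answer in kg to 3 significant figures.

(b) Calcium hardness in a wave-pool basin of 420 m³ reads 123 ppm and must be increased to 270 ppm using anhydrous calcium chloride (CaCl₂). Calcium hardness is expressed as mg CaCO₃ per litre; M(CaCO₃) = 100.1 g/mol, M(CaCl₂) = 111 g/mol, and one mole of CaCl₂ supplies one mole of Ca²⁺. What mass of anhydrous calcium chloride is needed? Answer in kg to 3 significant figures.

(a) After draining 35% and refilling: 93 × 0.65 + 9 × 0.35 = 63.6 ppm.
(a) Deficit to target: 84 − 63.6 = 20.4 mg/L.
(a) Mass: 20.4 mg/L × 490,000 L = 9996 g cyanuric acid.

(b) Volume: 420 m³ = 420,000 L.
(b) Hardness to add: (270 − 123) = 147 mg/L as CaCO₃ × 420,000 L = 61,740 g as CaCO₃.
(b) Moles of Ca²⁺ (1 mol Ca²⁺ ≡ 1 mol CaCO₃): 61,740 / 100.1 g/mol = 616.8 mol.
(b) Mass of CaCl₂: 616.8 × 111 = 68,460 g.

(a) 10.0 kg; (b) 68.5 kg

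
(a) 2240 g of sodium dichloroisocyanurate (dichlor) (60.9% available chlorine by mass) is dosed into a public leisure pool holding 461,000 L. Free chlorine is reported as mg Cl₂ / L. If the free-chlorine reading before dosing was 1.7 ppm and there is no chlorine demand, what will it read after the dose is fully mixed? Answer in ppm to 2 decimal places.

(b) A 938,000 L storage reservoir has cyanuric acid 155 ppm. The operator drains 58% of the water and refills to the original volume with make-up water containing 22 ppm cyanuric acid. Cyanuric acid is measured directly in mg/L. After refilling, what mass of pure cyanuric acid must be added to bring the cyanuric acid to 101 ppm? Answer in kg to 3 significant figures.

(a) Available chlorine delivered: 2240 g × 0.609 = 1364 g as Cl₂.
(a) Concentration rise: 1364 g / 461,000 L = 2.959 mg/L = 2.96 ppm.
(a) Final FC: 1.7 + 2.96 = 4.66 ppm.

(b) After draining 58% and refilling: 155 × 0.42 + 22 × 0.58 = 77.86 ppm.
(b) Deficit to target: 101 − 77.86 = 23.14 mg/L.
(b) Mass: 23.14 mg/L × 938,000 L = 21,710 g cyanuric acid.

(a) 4.66 ppm; (b) 21.7 kg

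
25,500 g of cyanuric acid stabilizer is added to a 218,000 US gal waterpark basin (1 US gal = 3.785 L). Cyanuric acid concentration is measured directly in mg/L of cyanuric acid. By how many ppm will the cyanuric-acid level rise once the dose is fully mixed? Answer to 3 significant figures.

30.9 ppm

Volume: 218,000 US gal × 3.785 L/gal = 825,130 L.
Rise: 25,500 g / 825,130 L × 1000 = 30.9 mg/L.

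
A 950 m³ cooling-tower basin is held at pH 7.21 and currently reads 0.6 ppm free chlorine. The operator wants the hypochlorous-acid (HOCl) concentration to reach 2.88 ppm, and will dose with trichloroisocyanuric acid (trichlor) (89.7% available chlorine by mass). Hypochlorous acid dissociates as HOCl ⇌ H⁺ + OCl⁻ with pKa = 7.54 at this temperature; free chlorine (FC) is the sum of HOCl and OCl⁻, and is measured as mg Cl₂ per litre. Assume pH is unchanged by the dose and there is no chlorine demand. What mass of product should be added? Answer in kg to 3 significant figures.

Volume: 950 m³ = 950,000 L.
[OCl⁻]/[HOCl] = 10^(pH − pKa) = 10^(7.21 − 7.54) = 0.4677; fraction as HOCl = 1/(1 + 0.4677) = 0.6813.
Free chlorine required for 2.88 ppm HOCl: 2.88 / 0.6813 = 4.227 ppm.
FC to add: 4.227 − 0.6 = 3.627 mg/L as Cl₂.
Cl₂ equivalent: 3.627 mg/L × 950,000 L = 3446 g.
Product at 89.7% available Cl: 3446 / 0.897 = 3841 g.

3.84 kg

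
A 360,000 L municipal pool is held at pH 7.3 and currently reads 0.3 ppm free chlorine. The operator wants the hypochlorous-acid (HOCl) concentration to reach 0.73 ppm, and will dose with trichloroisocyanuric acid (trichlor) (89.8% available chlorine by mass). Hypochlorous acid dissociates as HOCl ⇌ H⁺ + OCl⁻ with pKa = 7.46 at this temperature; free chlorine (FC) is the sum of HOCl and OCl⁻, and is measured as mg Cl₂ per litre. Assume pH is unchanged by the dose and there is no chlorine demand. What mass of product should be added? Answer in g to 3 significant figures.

[OCl⁻]/[HOCl] = 10^(pH − pKa) = 10^(7.3 − 7.46) = 0.6918; fraction as HOCl = 1/(1 + 0.6918) = 0.5911.
Free chlorine required for 0.73 ppm HOCl: 0.73 / 0.5911 = 1.235 ppm.
FC to add: 1.235 − 0.3 = 0.935 mg/L as Cl₂.
Cl₂ equivalent: 0.935 mg/L × 360,000 L = 336.6 g.
Product at 89.8% available Cl: 336.6 / 0.898 = 374.8 g.

375 g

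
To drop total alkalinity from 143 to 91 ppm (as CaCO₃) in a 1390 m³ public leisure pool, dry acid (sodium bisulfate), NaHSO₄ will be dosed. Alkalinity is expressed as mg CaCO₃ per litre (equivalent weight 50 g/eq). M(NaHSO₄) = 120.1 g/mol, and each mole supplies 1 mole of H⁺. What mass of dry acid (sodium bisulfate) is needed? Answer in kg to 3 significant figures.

174 kg

Volume: 1390 m³ = 1,390,000 L.
Alkalinity to neutralize: (143 − 91) = 52 mg/L as CaCO₃ × 1,390,000 L = 72,280 g as CaCO₃.
Equivalents of H⁺ required: 72,280 ÷ 50 g/eq = 1446 eq = 1446 mol NaHSO₄.
Mass of NaHSO₄: 1446 × 120.1 = 173,600 g.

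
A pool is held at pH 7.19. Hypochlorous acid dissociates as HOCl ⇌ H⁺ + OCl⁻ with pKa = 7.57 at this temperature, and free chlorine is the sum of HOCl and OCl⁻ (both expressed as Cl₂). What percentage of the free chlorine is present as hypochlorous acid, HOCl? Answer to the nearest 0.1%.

[OCl⁻]/[HOCl] = 10^(pH − pKa) = 10^(7.19 − 7.57) = 10^-0.38 = 0.4169.
Fraction as HOCl = 1 / (1 + 0.4169) = 0.7058.

70.6%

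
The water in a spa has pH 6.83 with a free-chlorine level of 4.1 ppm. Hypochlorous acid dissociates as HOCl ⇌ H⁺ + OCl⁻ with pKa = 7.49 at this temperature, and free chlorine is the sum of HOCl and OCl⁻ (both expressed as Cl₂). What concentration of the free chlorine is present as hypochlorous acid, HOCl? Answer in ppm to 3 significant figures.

[OCl⁻]/[HOCl] = 10^(pH − pKa) = 10^(6.83 − 7.49) = 10^-0.66 = 0.2188.
Fraction as HOCl = 1 / (1 + 0.2188) = 0.8205.
HOCl = 0.8205 × 4.1 ppm = 3.364 ppm.

3.36 ppm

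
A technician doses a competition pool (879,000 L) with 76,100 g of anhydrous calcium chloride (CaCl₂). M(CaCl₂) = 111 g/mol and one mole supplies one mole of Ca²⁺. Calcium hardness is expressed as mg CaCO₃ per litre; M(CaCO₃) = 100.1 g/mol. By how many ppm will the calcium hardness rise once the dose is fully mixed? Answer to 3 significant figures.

Moles of Ca²⁺: 76,100 g ÷ 111 g/mol = 685.6 mol.
As CaCO₃: 685.6 mol × 100.1 g/mol = 68,630 g.
Rise: 68,630 g / 879,000 L × 1000 = 78.07 mg/L.

78.1 ppm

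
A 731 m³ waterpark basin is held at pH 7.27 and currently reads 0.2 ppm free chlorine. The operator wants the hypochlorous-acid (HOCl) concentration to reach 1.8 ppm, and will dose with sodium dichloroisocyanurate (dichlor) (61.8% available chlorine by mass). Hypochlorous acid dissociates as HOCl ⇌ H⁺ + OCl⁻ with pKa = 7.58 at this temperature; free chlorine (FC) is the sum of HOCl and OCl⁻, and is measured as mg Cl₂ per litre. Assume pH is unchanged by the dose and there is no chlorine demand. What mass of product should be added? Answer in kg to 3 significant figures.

Volume: 731 m³ = 731,000 L.
[OCl⁻]/[HOCl] = 10^(pH − pKa) = 10^(7.27 − 7.58) = 0.4898; fraction as HOCl = 1/(1 + 0.4898) = 0.6712.
Free chlorine required for 1.8 ppm HOCl: 1.8 / 0.6712 = 2.682 ppm.
FC to add: 2.682 − 0.2 = 2.482 mg/L as Cl₂.
Cl₂ equivalent: 2.482 mg/L × 731,000 L = 1814 g.
Product at 61.8% available Cl: 1814 / 0.618 = 2935 g.

2.94 kg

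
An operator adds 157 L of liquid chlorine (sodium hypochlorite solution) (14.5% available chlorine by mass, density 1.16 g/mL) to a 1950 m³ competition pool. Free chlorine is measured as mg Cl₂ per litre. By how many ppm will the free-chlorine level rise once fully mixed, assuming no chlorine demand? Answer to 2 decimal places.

Volume: 1950 m³ = 1,950,000 L.
Mass of solution: 157 L × 1000 mL/L × 1.16 g/mL = 182,100 g.
Available chlorine delivered: 182,100 g × 0.145 = 26,410 g as Cl₂.
Concentration rise: 26,410 g / 1,950,000 L = 13.54 mg/L = 13.54 ppm.

13.54 ppm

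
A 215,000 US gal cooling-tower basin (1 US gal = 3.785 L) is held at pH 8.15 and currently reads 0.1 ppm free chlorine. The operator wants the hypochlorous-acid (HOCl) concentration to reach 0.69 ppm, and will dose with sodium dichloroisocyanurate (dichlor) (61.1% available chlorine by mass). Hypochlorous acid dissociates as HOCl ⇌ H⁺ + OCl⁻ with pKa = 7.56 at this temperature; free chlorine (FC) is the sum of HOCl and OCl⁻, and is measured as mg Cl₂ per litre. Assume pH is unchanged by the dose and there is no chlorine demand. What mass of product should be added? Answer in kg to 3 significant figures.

4.36 kg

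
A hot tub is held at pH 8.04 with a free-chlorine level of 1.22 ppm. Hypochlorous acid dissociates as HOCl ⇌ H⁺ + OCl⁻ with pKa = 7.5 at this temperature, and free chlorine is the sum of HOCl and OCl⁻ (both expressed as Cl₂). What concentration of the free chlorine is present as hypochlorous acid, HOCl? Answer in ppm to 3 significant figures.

0.273 ppm

[OCl⁻]/[HOCl] = 10^(pH − pKa) = 10^(8.04 − 7.5) = 10^0.54 = 3.467.
Fraction as HOCl = 1 / (1 + 3.467) = 0.2238.
HOCl = 0.2238 × 1.22 ppm = 0.2731 ppm.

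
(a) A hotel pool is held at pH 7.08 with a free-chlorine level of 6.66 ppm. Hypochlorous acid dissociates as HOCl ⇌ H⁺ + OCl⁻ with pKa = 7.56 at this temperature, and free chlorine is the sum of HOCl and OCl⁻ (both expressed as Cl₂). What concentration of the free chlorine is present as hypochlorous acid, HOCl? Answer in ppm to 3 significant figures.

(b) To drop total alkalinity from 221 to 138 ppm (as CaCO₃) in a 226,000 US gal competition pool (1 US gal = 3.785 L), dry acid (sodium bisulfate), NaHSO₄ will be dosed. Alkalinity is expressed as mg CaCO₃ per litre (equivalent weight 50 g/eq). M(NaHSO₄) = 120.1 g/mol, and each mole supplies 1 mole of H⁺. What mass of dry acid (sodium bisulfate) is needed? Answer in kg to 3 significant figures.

(a) [OCl⁻]/[HOCl] = 10^(pH − pKa) = 10^(7.08 − 7.56) = 10^-0.48 = 0.3311.
(a) Fraction as HOCl = 1 / (1 + 0.3311) = 0.7512.
(a) HOCl = 0.7512 × 6.66 ppm = 5.003 ppm.

(b) Volume: 226,000 US gal × 3.785 L/gal = 855,410 L.
(b) Alkalinity to neutralize: (221 − 138) = 83 mg/L as CaCO₃ × 855,410 L = 71,000 g as CaCO₃.
(b) Equivalents of H⁺ required: 71,000 ÷ 50 g/eq = 1420 eq = 1420 mol NaHSO₄.
(b) Mass of NaHSO₄: 1420 × 120.1 = 170,500 g.

(a) 5.00 ppm; (b) 171 kg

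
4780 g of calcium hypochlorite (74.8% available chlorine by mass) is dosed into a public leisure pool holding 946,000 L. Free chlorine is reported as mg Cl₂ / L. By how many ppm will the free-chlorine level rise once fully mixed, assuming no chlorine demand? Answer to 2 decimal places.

Available chlorine delivered: 4780 g × 0.748 = 3575 g as Cl₂.
Concentration rise: 3575 g / 946,000 L = 3.78 mg/L = 3.78 ppm.

3.78 ppm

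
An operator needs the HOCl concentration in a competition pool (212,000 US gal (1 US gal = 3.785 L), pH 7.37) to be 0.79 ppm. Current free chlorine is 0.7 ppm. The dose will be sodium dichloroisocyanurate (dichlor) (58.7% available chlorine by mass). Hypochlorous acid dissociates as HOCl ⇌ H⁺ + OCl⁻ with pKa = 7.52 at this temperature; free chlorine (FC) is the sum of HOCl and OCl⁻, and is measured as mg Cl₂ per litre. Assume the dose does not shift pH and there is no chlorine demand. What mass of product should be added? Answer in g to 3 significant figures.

888 g

Volume: 212,000 US gal × 3.785 L/gal = 802,420 L.
[OCl⁻]/[HOCl] = 10^(pH − pKa) = 10^(7.37 − 7.52) = 0.7079; fraction as HOCl = 1/(1 + 0.7079) = 0.5855.
Free chlorine required for 0.79 ppm HOCl: 0.79 / 0.5855 = 1.349 ppm.
FC to add: 1.349 − 0.7 = 0.6493 mg/L as Cl₂.
Cl₂ equivalent: 0.6493 mg/L × 802,420 L = 521 g.
Product at 58.7% available Cl: 521 / 0.587 = 887.6 g.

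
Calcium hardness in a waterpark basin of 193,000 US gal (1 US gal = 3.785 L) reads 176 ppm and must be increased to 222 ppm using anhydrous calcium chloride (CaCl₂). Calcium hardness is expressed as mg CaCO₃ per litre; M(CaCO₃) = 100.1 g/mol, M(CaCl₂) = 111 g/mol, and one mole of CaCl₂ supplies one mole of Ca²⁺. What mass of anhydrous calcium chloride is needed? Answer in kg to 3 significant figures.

37.3 kg

Volume: 193,000 US gal × 3.785 L/gal = 730,505 L.
Hardness to add: (222 − 176) = 46 mg/L as CaCO₃ × 730,505 L = 33,600 g as CaCO₃.
Moles of Ca²⁺ (1 mol Ca²⁺ ≡ 1 mol CaCO₃): 33,600 / 100.1 g/mol = 335.7 mol.
Mass of CaCl₂: 335.7 × 111 = 37,260 g.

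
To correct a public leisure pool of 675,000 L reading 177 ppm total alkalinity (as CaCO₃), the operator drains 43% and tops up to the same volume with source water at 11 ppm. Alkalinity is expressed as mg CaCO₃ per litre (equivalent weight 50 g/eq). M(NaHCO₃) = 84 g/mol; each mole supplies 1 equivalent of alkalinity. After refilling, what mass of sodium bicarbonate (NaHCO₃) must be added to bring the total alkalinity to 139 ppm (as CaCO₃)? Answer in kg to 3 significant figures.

After draining 43% and refilling: 177 × 0.57 + 11 × 0.43 = 105.62 ppm.
Deficit to target: 139 − 105.62 = 33.38 mg/L.
As CaCO₃: 33.38 mg/L × 675,000 L = 22,530 g; ÷ 50 g/eq ÷ 1 = 450.6 mol NaHCO₃.
Mass: 450.6 × 84 = 37,850 g.

37.9 kg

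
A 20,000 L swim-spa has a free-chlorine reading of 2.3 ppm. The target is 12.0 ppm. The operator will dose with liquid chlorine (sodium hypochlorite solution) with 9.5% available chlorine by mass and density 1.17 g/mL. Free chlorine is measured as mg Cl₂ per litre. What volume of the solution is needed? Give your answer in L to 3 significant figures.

1.75 L

Chlorine deficit: 12.0 − 2.3 = 9.7 ppm = 9.7 mg/L as Cl₂.
Cl₂ equivalent needed: 9.7 mg/L × 20,000 L = 194,000 mg = 194 g.
Product at 9.5% available chlorine: 194 / 0.095 = 2042 g.
Volume at density 1.17 g/mL: 2042 g ÷ 1.17 g/mL = 1745 mL.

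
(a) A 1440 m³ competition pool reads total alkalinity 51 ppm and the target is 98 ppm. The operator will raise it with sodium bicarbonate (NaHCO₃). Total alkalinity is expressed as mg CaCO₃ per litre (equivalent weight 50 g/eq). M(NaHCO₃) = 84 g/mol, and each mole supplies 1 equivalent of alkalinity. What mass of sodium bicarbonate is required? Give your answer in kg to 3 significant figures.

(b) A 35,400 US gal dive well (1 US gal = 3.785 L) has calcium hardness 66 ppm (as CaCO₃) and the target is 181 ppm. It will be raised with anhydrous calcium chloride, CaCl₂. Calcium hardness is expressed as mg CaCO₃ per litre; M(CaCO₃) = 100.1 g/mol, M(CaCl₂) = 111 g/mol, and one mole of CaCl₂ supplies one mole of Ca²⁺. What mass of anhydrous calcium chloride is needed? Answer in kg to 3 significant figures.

(a) Volume: 1440 m³ = 1,440,000 L.
(a) Alkalinity to add: (98 − 51) = 47 mg/L as CaCO₃ × 1,440,000 L = 67,680 g as CaCO₃.
(a) Equivalents: 67,680 g ÷ 50 g/eq = 1354 eq.
(a) NaHCO₃ supplies 1 eq per mole → 1354 mol.
(a) Mass: 1354 mol × 84 g/mol = 113,700 g.

(b) Volume: 35,400 US gal × 3.785 L/gal = 133,989 L.
(b) Hardness to add: (181 − 66) = 115 mg/L as CaCO₃ × 133,989 L = 15,410 g as CaCO₃.
(b) Moles of Ca²⁺ (1 mol Ca²⁺ ≡ 1 mol CaCO₃): 15,410 / 100.1 g/mol = 153.9 mol.
(b) Mass of CaCl₂: 153.9 × 111 = 17,090 g.

(a) 114 kg; (b) 17.1 kg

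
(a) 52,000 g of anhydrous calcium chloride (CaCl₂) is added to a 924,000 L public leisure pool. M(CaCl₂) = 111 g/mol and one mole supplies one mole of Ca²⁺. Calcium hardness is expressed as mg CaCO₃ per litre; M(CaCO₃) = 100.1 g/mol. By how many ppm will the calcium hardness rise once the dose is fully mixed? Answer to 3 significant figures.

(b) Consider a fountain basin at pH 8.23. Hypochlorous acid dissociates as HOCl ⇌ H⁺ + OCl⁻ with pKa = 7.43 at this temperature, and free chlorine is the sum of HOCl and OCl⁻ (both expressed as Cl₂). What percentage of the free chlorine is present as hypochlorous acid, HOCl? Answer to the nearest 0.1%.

(a) 50.8 ppm; (b) 13.7%

(a) Moles of Ca²⁺: 52,000 g ÷ 111 g/mol = 468.5 mol.
(a) As CaCO₃: 468.5 mol × 100.1 g/mol = 46,890 g.
(a) Rise: 46,890 g / 924,000 L × 1000 = 50.75 mg/L.

(b) [OCl⁻]/[HOCl] = 10^(pH − pKa) = 10^(8.23 − 7.43) = 10^0.80 = 6.31.
(b) Fraction as HOCl = 1 / (1 + 6.31) = 0.1368.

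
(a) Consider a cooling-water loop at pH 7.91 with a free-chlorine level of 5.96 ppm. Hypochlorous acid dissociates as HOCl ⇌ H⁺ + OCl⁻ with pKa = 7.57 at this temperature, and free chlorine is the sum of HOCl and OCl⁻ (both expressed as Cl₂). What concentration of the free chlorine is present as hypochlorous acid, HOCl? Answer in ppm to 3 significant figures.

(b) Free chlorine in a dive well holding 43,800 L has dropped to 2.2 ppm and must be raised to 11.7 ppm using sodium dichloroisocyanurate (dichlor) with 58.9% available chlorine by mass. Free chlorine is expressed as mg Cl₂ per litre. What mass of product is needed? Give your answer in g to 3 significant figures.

(a) [OCl⁻]/[HOCl] = 10^(pH − pKa) = 10^(7.91 − 7.57) = 10^0.34 = 2.188.
(a) Fraction as HOCl = 1 / (1 + 2.188) = 0.3137.
(a) HOCl = 0.3137 × 5.96 ppm = 1.87 ppm.

(b) Chlorine deficit: 11.7 − 2.2 = 9.5 ppm = 9.5 mg/L as Cl₂.
(b) Cl₂ equivalent needed: 9.5 mg/L × 43,800 L = 416,100 mg = 416.1 g.
(b) Product at 58.9% available chlorine: 416.1 / 0.589 = 706.5 g.

(a) 1.87 ppm; (b) 706 g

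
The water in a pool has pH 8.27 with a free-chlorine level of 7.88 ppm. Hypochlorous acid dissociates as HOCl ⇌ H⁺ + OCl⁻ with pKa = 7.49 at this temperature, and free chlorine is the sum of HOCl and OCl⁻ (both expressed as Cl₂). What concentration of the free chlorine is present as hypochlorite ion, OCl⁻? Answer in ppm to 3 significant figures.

6.76 ppm

[OCl⁻]/[HOCl] = 10^(pH − pKa) = 10^(8.27 − 7.49) = 10^0.78 = 6.026.
Fraction as HOCl = 1 / (1 + 6.026) = 0.1423.
OCl⁻ = (1 − 0.1423) × 7.88 ppm = 6.758 ppm.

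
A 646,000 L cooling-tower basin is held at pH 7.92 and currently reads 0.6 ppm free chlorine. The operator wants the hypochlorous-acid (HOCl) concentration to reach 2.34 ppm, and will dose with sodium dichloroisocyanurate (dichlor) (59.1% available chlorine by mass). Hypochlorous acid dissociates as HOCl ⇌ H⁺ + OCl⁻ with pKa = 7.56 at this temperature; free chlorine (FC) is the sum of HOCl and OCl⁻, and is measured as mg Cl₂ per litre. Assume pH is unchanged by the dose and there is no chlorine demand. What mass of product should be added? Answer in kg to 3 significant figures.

7.76 kg

[OCl⁻]/[HOCl] = 10^(pH − pKa) = 10^(7.92 − 7.56) = 2.291; fraction as HOCl = 1/(1 + 2.291) = 0.3039.
Free chlorine required for 2.34 ppm HOCl: 2.34 / 0.3039 = 7.701 ppm.
FC to add: 7.701 − 0.6 = 7.101 mg/L as Cl₂.
Cl₂ equivalent: 7.101 mg/L × 646,000 L = 4587 g.
Product at 59.1% available Cl: 4587 / 0.591 = 7761 g.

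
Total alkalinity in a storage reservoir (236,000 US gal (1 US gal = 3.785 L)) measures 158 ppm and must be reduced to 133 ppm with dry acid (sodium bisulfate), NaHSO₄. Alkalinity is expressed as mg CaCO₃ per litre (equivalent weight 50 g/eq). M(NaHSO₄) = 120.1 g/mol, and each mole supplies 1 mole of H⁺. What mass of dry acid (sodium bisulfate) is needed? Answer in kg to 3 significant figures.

Volume: 236,000 US gal × 3.785 L/gal = 893,260 L.
Alkalinity to neutralize: (158 − 133) = 25 mg/L as CaCO₃ × 893,260 L = 22,330 g as CaCO₃.
Equivalents of H⁺ required: 22,330 ÷ 50 g/eq = 446.6 eq = 446.6 mol NaHSO₄.
Mass of NaHSO₄: 446.6 × 120.1 = 53,640 g.

53.6 kg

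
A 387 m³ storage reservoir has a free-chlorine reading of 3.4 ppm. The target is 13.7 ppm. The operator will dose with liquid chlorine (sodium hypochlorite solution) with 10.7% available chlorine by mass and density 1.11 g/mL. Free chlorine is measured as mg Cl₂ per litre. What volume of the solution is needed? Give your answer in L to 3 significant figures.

Volume: 387 m³ = 387,000 L.
Chlorine deficit: 13.7 − 3.4 = 10.3 ppm = 10.3 mg/L as Cl₂.
Cl₂ equivalent needed: 10.3 mg/L × 387,000 L = 3,986,000 mg = 3986 g.
Product at 10.7% available chlorine: 3986 / 0.107 = 37,250 g.
Volume at density 1.11 g/mL: 37,250 g ÷ 1.11 g/mL = 33,560 mL.

33.6 L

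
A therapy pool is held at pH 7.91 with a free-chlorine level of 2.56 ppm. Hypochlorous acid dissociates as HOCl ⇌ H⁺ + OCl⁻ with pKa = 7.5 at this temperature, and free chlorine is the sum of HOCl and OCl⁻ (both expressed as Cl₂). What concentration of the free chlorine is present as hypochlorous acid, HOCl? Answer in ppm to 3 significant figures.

0.717 ppm

[OCl⁻]/[HOCl] = 10^(pH − pKa) = 10^(7.91 − 7.5) = 10^0.41 = 2.57.
Fraction as HOCl = 1 / (1 + 2.57) = 0.2801.
HOCl = 0.2801 × 2.56 ppm = 0.717 ppm.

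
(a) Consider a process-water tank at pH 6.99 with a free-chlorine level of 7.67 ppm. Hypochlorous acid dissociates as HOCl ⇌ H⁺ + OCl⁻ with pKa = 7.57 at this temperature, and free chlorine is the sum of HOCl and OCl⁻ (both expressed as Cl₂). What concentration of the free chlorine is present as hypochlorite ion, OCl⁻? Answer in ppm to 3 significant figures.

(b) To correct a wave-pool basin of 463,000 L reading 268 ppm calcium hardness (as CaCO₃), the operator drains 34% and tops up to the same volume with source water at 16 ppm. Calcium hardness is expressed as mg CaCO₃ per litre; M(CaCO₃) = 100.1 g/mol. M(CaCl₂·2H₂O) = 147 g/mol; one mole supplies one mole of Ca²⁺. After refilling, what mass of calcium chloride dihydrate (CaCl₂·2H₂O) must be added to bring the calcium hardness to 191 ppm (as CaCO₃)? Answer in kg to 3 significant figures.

(a) [OCl⁻]/[HOCl] = 10^(pH − pKa) = 10^(6.99 − 7.57) = 10^-0.58 = 0.263.
(a) Fraction as HOCl = 1 / (1 + 0.263) = 0.7917.
(a) OCl⁻ = (1 − 0.7917) × 7.67 ppm = 1.597 ppm.

(b) After draining 34% and refilling: 268 × 0.66 + 16 × 0.34 = 182.32 ppm.
(b) Deficit to target: 191 − 182.32 = 8.68 mg/L.
(b) As CaCO₃: 8.68 mg/L × 463,000 L = 4019 g; ÷ 100.1 = 40.15 mol Ca²⁺.
(b) Mass: 40.15 × 147 = 5902 g.

(a) 1.60 ppm; (b) 5.90 kg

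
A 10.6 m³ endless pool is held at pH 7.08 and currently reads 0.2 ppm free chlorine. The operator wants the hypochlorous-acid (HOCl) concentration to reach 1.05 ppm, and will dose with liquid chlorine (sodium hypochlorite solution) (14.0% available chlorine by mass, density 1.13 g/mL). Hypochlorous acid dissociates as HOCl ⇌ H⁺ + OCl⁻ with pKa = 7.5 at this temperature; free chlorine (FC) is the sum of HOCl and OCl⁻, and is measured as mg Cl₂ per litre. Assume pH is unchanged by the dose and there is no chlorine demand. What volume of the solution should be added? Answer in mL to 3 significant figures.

83.7 mL

Volume: 10.6 m³ = 10,600 L.
[OCl⁻]/[HOCl] = 10^(pH − pKa) = 10^(7.08 − 7.5) = 0.3802; fraction as HOCl = 1/(1 + 0.3802) = 0.7245.
Free chlorine required for 1.05 ppm HOCl: 1.05 / 0.7245 = 1.449 ppm.
FC to add: 1.449 − 0.2 = 1.249 mg/L as Cl₂.
Cl₂ equivalent: 1.249 mg/L × 10,600 L = 13.24 g.
Product at 14.0% available Cl: 13.24 / 0.14 = 94.58 g.
Volume: 94.58 g ÷ 1.13 g/mL = 83.7 mL.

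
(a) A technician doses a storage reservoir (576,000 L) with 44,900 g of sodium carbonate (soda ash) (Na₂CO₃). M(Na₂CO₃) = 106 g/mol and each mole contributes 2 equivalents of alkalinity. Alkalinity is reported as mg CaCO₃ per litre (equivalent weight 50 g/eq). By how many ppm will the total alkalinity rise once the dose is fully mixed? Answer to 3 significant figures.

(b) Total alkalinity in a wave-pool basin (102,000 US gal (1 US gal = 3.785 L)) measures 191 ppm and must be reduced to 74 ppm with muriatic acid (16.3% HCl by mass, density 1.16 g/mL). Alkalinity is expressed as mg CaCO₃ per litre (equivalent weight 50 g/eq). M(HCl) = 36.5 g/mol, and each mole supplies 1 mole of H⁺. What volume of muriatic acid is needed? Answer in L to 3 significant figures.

(a) 73.5 ppm; (b) 174 L

(a) Moles of Na₂CO₃: 44,900 g ÷ 106 g/mol = 423.6 mol → 847.2 eq of alkalinity.
(a) As CaCO₃: 847.2 eq × 50 g/eq = 42,360 g.
(a) Rise: 42,360 g / 576,000 L × 1000 = 73.54 mg/L.

(b) Volume: 102,000 US gal × 3.785 L/gal = 386,070 L.
(b) Alkalinity to neutralize: (191 − 74) = 117 mg/L as CaCO₃ × 386,070 L = 45,170 g as CaCO₃.
(b) Equivalents of H⁺ required: 45,170 ÷ 50 g/eq = 903.4 eq = 903.4 mol HCl.
(b) Mass of HCl: 903.4 × 36.5 = 32,970 g.
(b) Mass of 16.3% solution: 32,970 / 0.163 = 202,300 g.
(b) Volume: 202,300 g ÷ 1.16 g/mL = 174,400 mL.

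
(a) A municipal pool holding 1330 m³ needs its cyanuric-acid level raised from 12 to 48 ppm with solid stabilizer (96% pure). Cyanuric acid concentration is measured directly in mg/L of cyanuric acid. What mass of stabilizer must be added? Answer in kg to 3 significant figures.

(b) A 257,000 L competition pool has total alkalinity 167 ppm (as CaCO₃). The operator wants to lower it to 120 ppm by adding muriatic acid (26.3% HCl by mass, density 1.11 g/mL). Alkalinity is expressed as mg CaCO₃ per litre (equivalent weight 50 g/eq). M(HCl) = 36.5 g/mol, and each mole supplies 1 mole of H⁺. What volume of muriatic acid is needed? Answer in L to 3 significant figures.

(a) 49.9 kg; (b) 30.2 L

(a) Volume: 1330 m³ = 1,330,000 L.
(a) CYA to add: (48 − 12) = 36 mg/L × 1,330,000 L = 47,880 g cyanuric acid.
(a) At 96% purity: 47,880 / 0.96 = 49,880 g product.

(b) Alkalinity to neutralize: (167 − 120) = 47 mg/L as CaCO₃ × 257,000 L = 12,080 g as CaCO₃.
(b) Equivalents of H⁺ required: 12,080 ÷ 50 g/eq = 241.6 eq = 241.6 mol HCl.
(b) Mass of HCl: 241.6 × 36.5 = 8818 g.
(b) Mass of 26.3% solution: 8818 / 0.263 = 33,530 g.
(b) Volume: 33,530 g ÷ 1.11 g/mL = 30,200 mL.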